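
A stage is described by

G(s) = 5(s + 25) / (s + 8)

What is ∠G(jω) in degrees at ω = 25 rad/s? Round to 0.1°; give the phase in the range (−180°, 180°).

-27.3°

At s = jω = j25:
zero (s+25): 25 + j25 → |·| = √(25²+25²) = √1250 ≈ 35.355, ∠ = arctan(25/25) ≈ 45.00°
pole (s+8): 8 + j25 → |·| = √(8²+25²) = √689 ≈ 26.249, ∠ = arctan(25/8) ≈ 72.26°
∠G = 45.00° − 72.26° = -27.26°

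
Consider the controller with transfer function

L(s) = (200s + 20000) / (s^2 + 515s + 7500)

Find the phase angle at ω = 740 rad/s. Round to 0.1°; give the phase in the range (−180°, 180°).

-62.5°

Substitute s = j740:
Numerator: 200(j740) + 20000 = 20000 + j148000
Denominator: (j740)^2 + 515(j740) + 7500 = -540100 + j381100
|N| = √(20000² + 148000²) ≈ 1.4935e+05, ∠N ≈ 82.30°
|D| = √(540100² + 381100²) ≈ 6.6102e+05, ∠D ≈ 144.79°
∠L = 82.30° − 144.79° = -62.49°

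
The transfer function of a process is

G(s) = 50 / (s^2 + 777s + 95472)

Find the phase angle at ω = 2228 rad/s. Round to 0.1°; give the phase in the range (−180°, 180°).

-160.4°

Substitute s = j2228:
Numerator: 50 = 50 + j0
Denominator: (j2228)^2 + 777(j2228) + 95472 = -4868512 + j1731156
|N| = √(50² + 0²) ≈ 50, ∠N ≈ 0.00°
|D| = √(4868512² + 1731156²) ≈ 5.1671e+06, ∠D ≈ 160.43°
∠G = 0.00° − 160.43° = -160.43°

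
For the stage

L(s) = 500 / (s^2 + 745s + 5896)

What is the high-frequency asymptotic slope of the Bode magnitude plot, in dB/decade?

-40 dB/decade

Each pole contributes −20 dB/decade at high frequency; each zero contributes +20 dB/decade.
Net: 0 zero(s) − 2 pole(s) → -40 dB/decade.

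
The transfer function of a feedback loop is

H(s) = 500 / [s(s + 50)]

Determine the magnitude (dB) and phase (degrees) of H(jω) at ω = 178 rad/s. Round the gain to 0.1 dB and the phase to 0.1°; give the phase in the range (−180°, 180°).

-36.4 dB, -164.3°

At s = jω = j178:
pole (s+50): 50 + j178 → |·| = √(50²+178²) = √34184 ≈ 184.89, ∠ = arctan(178/50) ≈ 74.31°
pole at origin: |s| = 178, ∠ = 90.00° (in denominator)
|H| = 500 / 32910 ≈ 0.015193
Gain = 20 log₁₀(0.015193) ≈ -36.37 dB
∠H = 0.00° − 164.31° = -164.31°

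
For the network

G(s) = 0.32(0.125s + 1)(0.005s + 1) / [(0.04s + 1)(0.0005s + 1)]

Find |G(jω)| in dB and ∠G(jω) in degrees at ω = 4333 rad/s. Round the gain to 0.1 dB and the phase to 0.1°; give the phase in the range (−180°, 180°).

19.2 dB, 22.4°

At ω = 4333 rad/s:
zero (1 + j4333·0.125) = 1 + j541.625 → |·| ≈ 541.63, ∠ ≈ 89.89°
zero (1 + j4333·0.005) = 1 + j21.665 → |·| ≈ 21.688, ∠ ≈ 87.36°
pole (1 + j4333·0.04) = 1 + j173.32 → |·| ≈ 173.32, ∠ ≈ 89.67°
pole (1 + j4333·0.0005) = 1 + j2.1665 → |·| ≈ 2.3862, ∠ ≈ 65.22°
|G| = 0.32 · 541.63 · 21.688 / (173.32 · 2.3862) ≈ 9.089
Gain = 20 log₁₀(9.089) ≈ 19.17 dB
∠G = (89.89° + 87.36°) − (89.67° + 65.22°) = 22.36°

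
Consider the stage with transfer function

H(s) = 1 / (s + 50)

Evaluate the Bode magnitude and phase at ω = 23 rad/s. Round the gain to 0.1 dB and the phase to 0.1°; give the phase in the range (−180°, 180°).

Substitute s = j23:
Numerator: 1 = 1 + j0
Denominator: (j23) + 50 = 50 + j23
|N| = √(1² + 0²) ≈ 1, ∠N ≈ 0.00°
|D| = √(50² + 23²) ≈ 55.036, ∠D ≈ 24.70°
|H| = 1 / 55.036 ≈ 0.01817
Gain = 20 log₁₀(0.01817) ≈ -34.81 dB
∠H = 0.00° − 24.70° = -24.70°

-34.8 dB, -24.7°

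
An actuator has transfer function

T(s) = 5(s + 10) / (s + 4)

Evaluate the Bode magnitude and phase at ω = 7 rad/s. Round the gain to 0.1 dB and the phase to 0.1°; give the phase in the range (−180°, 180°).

At s = jω = j7:
zero (s+10): 10 + j7 → |·| = √(10²+7²) = √149 ≈ 12.207, ∠ = arctan(7/10) ≈ 34.99°
pole (s+4): 4 + j7 → |·| = √(4²+7²) = √65 ≈ 8.0623, ∠ = arctan(7/4) ≈ 60.26°
|T| = 5 · 12.207 / 8.0623 ≈ 7.5704
Gain = 20 log₁₀(7.5704) ≈ 17.58 dB
∠T = 34.99° − 60.26° = -25.27°

17.6 dB, -25.3°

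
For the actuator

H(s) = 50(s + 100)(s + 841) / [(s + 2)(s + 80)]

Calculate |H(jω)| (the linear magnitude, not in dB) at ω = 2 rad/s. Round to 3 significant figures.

1.86e+04

At s = jω = j2:
zero (s+100): 100 + j2 → |·| = √(100²+2²) = √10004 ≈ 100.02, ∠ = arctan(2/100) ≈ 1.15°
zero (s+841): 841 + j2 → |·| = √(841²+2²) = √707285 ≈ 841, ∠ = arctan(2/841) ≈ 0.14°
pole (s+2): 2 + j2 → |·| = √(2²+2²) = √8 ≈ 2.8284, ∠ = arctan(2/2) ≈ 45.00°
pole (s+80): 80 + j2 → |·| = √(80²+2²) = √6404 ≈ 80.025, ∠ = arctan(2/80) ≈ 1.43°
|H| = 50 · 84117 / 226.34 ≈ 18582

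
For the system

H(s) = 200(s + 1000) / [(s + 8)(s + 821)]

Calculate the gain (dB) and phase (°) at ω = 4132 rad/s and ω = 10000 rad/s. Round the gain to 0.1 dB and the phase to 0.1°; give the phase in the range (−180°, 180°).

At s = jω = j4132:
zero (s+1000): 1000 + j4132 → |·| = √(1000²+4132²) = √18073424 ≈ 4251.3, ∠ = arctan(4132/1000) ≈ 76.40°
pole (s+8): 8 + j4132 → |·| = √(8²+4132²) = √17073488 ≈ 4132, ∠ = arctan(4132/8) ≈ 89.89°
pole (s+821): 821 + j4132 → |·| = √(821²+4132²) = √17747465 ≈ 4212.8, ∠ = arctan(4132/821) ≈ 78.76°
|H| = 200 · 4251.3 / 1.7407e+07 ≈ 0.048846
Gain = 20 log₁₀(0.048846) ≈ -26.22 dB
∠H = 76.40° − 168.65° = -92.25°

At s = jω = j10000:
zero (s+1000): 1000 + j10000 → |·| = √(1000²+10000²) = √101000000 ≈ 10050, ∠ = arctan(10000/1000) ≈ 84.29°
pole (s+8): 8 + j10000 → |·| = √(8²+10000²) = √100000064 ≈ 10000, ∠ = arctan(10000/8) ≈ 89.95°
pole (s+821): 821 + j10000 → |·| = √(821²+10000²) = √100674041 ≈ 10034, ∠ = arctan(10000/821) ≈ 85.31°
|H| = 200 · 10050 / 1.0034e+08 ≈ 0.020032
Gain = 20 log₁₀(0.020032) ≈ -33.97 dB
∠H = 84.29° − 175.26° = -90.97°

ω = 4132: -26.2 dB, -92.3°; ω = 10000: -34.0 dB, -91.0°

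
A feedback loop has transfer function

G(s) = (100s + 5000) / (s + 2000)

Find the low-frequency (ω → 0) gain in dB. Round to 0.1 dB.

8.0 dB

G(0) = 5000 / 2000 = 2.5
20 log₁₀(2.5) ≈ 7.96 dB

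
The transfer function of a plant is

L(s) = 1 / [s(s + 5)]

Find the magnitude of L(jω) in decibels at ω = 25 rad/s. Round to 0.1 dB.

At s = jω = j25:
pole (s+5): 5 + j25 → |·| = √(5²+25²) = √650 ≈ 25.495, ∠ = arctan(25/5) ≈ 78.69°
pole at origin: |s| = 25, ∠ = 90.00° (in denominator)
|L| = 1 / 637.38 ≈ 0.0015689
Gain = 20 log₁₀(0.0015689) ≈ -56.09 dB

-56.1 dB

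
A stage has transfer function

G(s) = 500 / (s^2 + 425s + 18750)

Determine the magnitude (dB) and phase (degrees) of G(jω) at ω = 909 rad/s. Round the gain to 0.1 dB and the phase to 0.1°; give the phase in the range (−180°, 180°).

Substitute s = j909:
Numerator: 500 = 500 + j0
Denominator: (j909)^2 + 425(j909) + 18750 = -807531 + j386325
|N| = √(500² + 0²) ≈ 500, ∠N ≈ 0.00°
|D| = √(807531² + 386325²) ≈ 8.9518e+05, ∠D ≈ 154.43°
|G| = 500 / 8.9518e+05 ≈ 0.00055855
Gain = 20 log₁₀(0.00055855) ≈ -65.06 dB
∠G = 0.00° − 154.43° = -154.43°

-65.1 dB, -154.4°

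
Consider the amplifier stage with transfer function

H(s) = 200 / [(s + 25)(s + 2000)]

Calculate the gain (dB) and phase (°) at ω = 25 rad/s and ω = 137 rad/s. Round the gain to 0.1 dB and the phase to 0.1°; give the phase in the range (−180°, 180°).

ω = 25: -51.0 dB, -45.7°; ω = 137: -62.9 dB, -83.6°

At s = jω = j25:
pole (s+25): 25 + j25 → |·| = √(25²+25²) = √1250 ≈ 35.355, ∠ = arctan(25/25) ≈ 45.00°
pole (s+2000): 2000 + j25 → |·| = √(2000²+25²) = √4000625 ≈ 2000.2, ∠ = arctan(25/2000) ≈ 0.72°
|H| = 200 / 70717 ≈ 0.0028282
Gain = 20 log₁₀(0.0028282) ≈ -50.97 dB
∠H = 0.00° − 45.72° = -45.72°

At s = jω = j137:
pole (s+25): 25 + j137 → |·| = √(25²+137²) = √19394 ≈ 139.26, ∠ = arctan(137/25) ≈ 79.66°
pole (s+2000): 2000 + j137 → |·| = √(2000²+137²) = √4018769 ≈ 2004.7, ∠ = arctan(137/2000) ≈ 3.92°
|H| = 200 / 2.7917e+05 ≈ 0.00071641
Gain = 20 log₁₀(0.00071641) ≈ -62.90 dB
∠H = 0.00° − 83.58° = -83.58°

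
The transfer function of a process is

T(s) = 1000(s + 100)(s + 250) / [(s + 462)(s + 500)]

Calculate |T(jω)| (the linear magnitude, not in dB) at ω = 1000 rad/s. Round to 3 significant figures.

841

At s = jω = j1000:
zero (s+100): 100 + j1000 → |·| = √(100²+1000²) = √1010000 ≈ 1005, ∠ = arctan(1000/100) ≈ 84.29°
zero (s+250): 250 + j1000 → |·| = √(250²+1000²) = √1062500 ≈ 1030.8, ∠ = arctan(1000/250) ≈ 75.96°
pole (s+462): 462 + j1000 → |·| = √(462²+1000²) = √1213444 ≈ 1101.6, ∠ = arctan(1000/462) ≈ 65.20°
pole (s+500): 500 + j1000 → |·| = √(500²+1000²) = √1250000 ≈ 1118, ∠ = arctan(1000/500) ≈ 63.43°
|T| = 1000 · 1.036e+06 / 1.2316e+06 ≈ 841.18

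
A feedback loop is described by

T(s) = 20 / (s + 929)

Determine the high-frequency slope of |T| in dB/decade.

Each pole contributes −20 dB/decade at high frequency; each zero contributes +20 dB/decade.
Net: 0 zero(s) − 1 pole(s) → -20 dB/decade.

-20 dB/decade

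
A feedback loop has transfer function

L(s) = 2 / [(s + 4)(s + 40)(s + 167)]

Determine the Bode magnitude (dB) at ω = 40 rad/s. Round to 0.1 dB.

-105.8 dB

At s = jω = j40:
pole (s+4): 4 + j40 → |·| = √(4²+40²) = √1616 ≈ 40.2, ∠ = arctan(40/4) ≈ 84.29°
pole (s+40): 40 + j40 → |·| = √(40²+40²) = √3200 ≈ 56.569, ∠ = arctan(40/40) ≈ 45.00°
pole (s+167): 167 + j40 → |·| = √(167²+40²) = √29489 ≈ 171.72, ∠ = arctan(40/167) ≈ 13.47°
|L| = 2 / 3.905e+05 ≈ 5.1216e-06
Gain = 20 log₁₀(5.1216e-06) ≈ -105.81 dB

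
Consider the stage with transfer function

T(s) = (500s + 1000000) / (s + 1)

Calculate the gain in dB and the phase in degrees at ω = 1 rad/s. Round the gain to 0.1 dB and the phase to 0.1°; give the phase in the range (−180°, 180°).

117.0 dB, -45.0°

Substitute s = j1:
Numerator: 500(j1) + 1000000 = 1000000 + j500
Denominator: (j1) + 1 = 1 + j1
|N| = √(1000000² + 500²) ≈ 1e+06, ∠N ≈ 0.03°
|D| = √(1² + 1²) ≈ 1.4142, ∠D ≈ 45.00°
|T| = 1e+06 / 1.4142 ≈ 7.0711e+05
Gain = 20 log₁₀(7.0711e+05) ≈ 116.99 dB
∠T = 0.03° − 45.00° = -44.97°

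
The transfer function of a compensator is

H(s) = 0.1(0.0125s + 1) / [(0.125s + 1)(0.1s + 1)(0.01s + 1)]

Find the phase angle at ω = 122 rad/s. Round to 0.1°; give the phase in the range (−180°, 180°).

At ω = 122 rad/s:
zero (1 + j122·0.0125) = 1 + j1.525 → |·| ≈ 1.8236, ∠ ≈ 56.75°
pole (1 + j122·0.125) = 1 + j15.25 → |·| ≈ 15.283, ∠ ≈ 86.25°
pole (1 + j122·0.1) = 1 + j12.2 → |·| ≈ 12.241, ∠ ≈ 85.31°
pole (1 + j122·0.01) = 1 + j1.22 → |·| ≈ 1.5775, ∠ ≈ 50.66°
∠H = (56.75°) − (86.25° + 85.31° + 50.66°) = -165.47°

-165.5°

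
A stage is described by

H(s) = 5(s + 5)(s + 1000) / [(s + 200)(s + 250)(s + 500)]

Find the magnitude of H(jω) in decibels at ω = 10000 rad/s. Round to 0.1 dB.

At s = jω = j10000:
zero (s+5): 5 + j10000 → |·| = √(5²+10000²) = √100000025 ≈ 10000, ∠ = arctan(10000/5) ≈ 89.97°
zero (s+1000): 1000 + j10000 → |·| = √(1000²+10000²) = √101000000 ≈ 10050, ∠ = arctan(10000/1000) ≈ 84.29°
pole (s+200): 200 + j10000 → |·| = √(200²+10000²) = √100040000 ≈ 10002, ∠ = arctan(10000/200) ≈ 88.85°
pole (s+250): 250 + j10000 → |·| = √(250²+10000²) = √100062500 ≈ 10003, ∠ = arctan(10000/250) ≈ 88.57°
pole (s+500): 500 + j10000 → |·| = √(500²+10000²) = √100250000 ≈ 10012, ∠ = arctan(10000/500) ≈ 87.14°
|H| = 5 · 1.005e+08 / 1.0017e+12 ≈ 0.00050165
Gain = 20 log₁₀(0.00050165) ≈ -65.99 dB

-66.0 dB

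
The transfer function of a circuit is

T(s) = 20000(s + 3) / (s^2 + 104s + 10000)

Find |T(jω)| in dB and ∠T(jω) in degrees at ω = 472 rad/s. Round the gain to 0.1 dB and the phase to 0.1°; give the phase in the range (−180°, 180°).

32.7 dB, -77.4°

At s = jω = j472:
zero (s+3): 3 + j472 → |·| = √(3²+472²) = √222793 ≈ 472.01, ∠ = arctan(472/3) ≈ 89.64°
quadratic: (j472)² + 104·j472 + 10000 = -212784 + j49088 → |·| ≈ 2.1837e+05, ∠ ≈ 167.01°
|T| = 20000 · 472.01 / 2.1837e+05 ≈ 43.23
Gain = 20 log₁₀(43.23) ≈ 32.72 dB
∠T = 89.64° − 167.01° = -77.37°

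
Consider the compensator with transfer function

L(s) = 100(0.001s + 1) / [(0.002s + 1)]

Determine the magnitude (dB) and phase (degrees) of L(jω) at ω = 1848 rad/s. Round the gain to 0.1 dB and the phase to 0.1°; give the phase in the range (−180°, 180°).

At ω = 1848 rad/s:
zero (1 + j1848·0.001) = 1 + j1.848 → |·| ≈ 2.1012, ∠ ≈ 61.58°
pole (1 + j1848·0.002) = 1 + j3.696 → |·| ≈ 3.8289, ∠ ≈ 74.86°
|L| = 100 · 2.1012 / (3.8289) ≈ 54.877
Gain = 20 log₁₀(54.877) ≈ 34.79 dB
∠L = (61.58°) − (74.86°) = -13.28°

34.8 dB, -13.3°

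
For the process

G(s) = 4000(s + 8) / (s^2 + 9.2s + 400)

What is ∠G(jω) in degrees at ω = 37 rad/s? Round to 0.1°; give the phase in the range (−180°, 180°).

At s = jω = j37:
zero (s+8): 8 + j37 → |·| = √(8²+37²) = √1433 ≈ 37.855, ∠ = arctan(37/8) ≈ 77.80°
quadratic: (j37)² + 9.2·j37 + 400 = -969 + j340.4 → |·| ≈ 1027.1, ∠ ≈ 160.64°
∠G = 77.80° − 160.64° = -82.84°

-82.8°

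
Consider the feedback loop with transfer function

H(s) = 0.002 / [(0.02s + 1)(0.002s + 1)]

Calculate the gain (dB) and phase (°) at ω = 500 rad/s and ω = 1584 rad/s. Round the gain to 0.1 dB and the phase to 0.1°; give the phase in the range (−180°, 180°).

At ω = 500 rad/s:
pole (1 + j500·0.02) = 1 + j10 → |·| ≈ 10.05, ∠ ≈ 84.29°
pole (1 + j500·0.002) = 1 + j1 → |·| ≈ 1.4142, ∠ ≈ 45.00°
|H| = 0.002 · 1 / (10.05 · 1.4142) ≈ 0.00014072
Gain = 20 log₁₀(0.00014072) ≈ -77.03 dB
∠H = (0°) − (84.29° + 45.00°) = -129.29°

At ω = 1584 rad/s:
pole (1 + j1584·0.02) = 1 + j31.68 → |·| ≈ 31.696, ∠ ≈ 88.19°
pole (1 + j1584·0.002) = 1 + j3.168 → |·| ≈ 3.3221, ∠ ≈ 72.48°
|H| = 0.002 · 1 / (31.696 · 3.3221) ≈ 1.8994e-05
Gain = 20 log₁₀(1.8994e-05) ≈ -94.43 dB
∠H = (0°) − (88.19° + 72.48°) = -160.67°

ω = 500: -77.0 dB, -129.3°; ω = 1584: -94.4 dB, -160.7°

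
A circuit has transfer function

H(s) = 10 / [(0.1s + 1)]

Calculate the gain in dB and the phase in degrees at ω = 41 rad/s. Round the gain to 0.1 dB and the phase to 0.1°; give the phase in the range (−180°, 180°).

7.5 dB, -76.3°

At ω = 41 rad/s:
pole (1 + j41·0.1) = 1 + j4.1 → |·| ≈ 4.2202, ∠ ≈ 76.29°
|H| = 10 · 1 / (4.2202) ≈ 2.3696
Gain = 20 log₁₀(2.3696) ≈ 7.49 dB
∠H = (0°) − (76.29°) = -76.29°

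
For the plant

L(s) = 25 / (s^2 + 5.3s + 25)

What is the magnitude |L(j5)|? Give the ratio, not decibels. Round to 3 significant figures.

0.943

At s = jω = j5:
quadratic: (j5)² + 5.3·j5 + 25 = 0 + j26.5 → |·| ≈ 26.5, ∠ ≈ 90.00°
|L| = 25 / 26.5 ≈ 0.9434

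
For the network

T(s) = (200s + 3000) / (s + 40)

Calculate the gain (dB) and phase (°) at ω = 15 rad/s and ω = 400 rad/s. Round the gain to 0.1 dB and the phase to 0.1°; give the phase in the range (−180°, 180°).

ω = 15: 39.9 dB, 24.4°; ω = 400: 46.0 dB, 3.6°

Substitute s = j15:
Numerator: 200(j15) + 3000 = 3000 + j3000
Denominator: (j15) + 40 = 40 + j15
|N| = √(3000² + 3000²) ≈ 4242.6, ∠N ≈ 45.00°
|D| = √(40² + 15²) ≈ 42.72, ∠D ≈ 20.56°
|T| = 4242.6 / 42.72 ≈ 99.312
Gain = 20 log₁₀(99.312) ≈ 39.94 dB
∠T = 45.00° − 20.56° = 24.44°

Substitute s = j400:
Numerator: 200(j400) + 3000 = 3000 + j80000
Denominator: (j400) + 40 = 40 + j400
|N| = √(3000² + 80000²) ≈ 80056, ∠N ≈ 87.85°
|D| = √(40² + 400²) ≈ 402, ∠D ≈ 84.29°
|T| = 80056 / 402 ≈ 199.14
Gain = 20 log₁₀(199.14) ≈ 45.98 dB
∠T = 87.85° − 84.29° = 3.56°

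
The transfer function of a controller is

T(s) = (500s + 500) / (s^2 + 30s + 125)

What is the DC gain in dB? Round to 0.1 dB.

12.0 dB

T(0) = 500 / 125 = 4
20 log₁₀(4) ≈ 12.04 dB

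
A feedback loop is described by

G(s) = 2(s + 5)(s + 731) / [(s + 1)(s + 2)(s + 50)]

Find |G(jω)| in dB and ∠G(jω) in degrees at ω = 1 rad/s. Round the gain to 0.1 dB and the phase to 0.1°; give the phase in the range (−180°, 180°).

At s = jω = j1:
zero (s+5): 5 + j1 → |·| = √(5²+1²) = √26 ≈ 5.099, ∠ = arctan(1/5) ≈ 11.31°
zero (s+731): 731 + j1 → |·| = √(731²+1²) = √534362 ≈ 731, ∠ = arctan(1/731) ≈ 0.08°
pole (s+1): 1 + j1 → |·| = √(1²+1²) = √2 ≈ 1.4142, ∠ = arctan(1/1) ≈ 45.00°
pole (s+2): 2 + j1 → |·| = √(2²+1²) = √5 ≈ 2.2361, ∠ = arctan(1/2) ≈ 26.57°
pole (s+50): 50 + j1 → |·| = √(50²+1²) = √2501 ≈ 50.01, ∠ = arctan(1/50) ≈ 1.15°
|G| = 2 · 3727.4 / 158.15 ≈ 47.138
Gain = 20 log₁₀(47.138) ≈ 33.47 dB
∠G = 11.39° − 72.72° = -61.33°

33.5 dB, -61.3°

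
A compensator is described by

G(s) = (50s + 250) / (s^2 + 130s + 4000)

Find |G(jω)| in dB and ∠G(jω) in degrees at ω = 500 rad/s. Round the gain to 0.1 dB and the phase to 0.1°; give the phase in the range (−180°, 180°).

Substitute s = j500:
Numerator: 50(j500) + 250 = 250 + j25000
Denominator: (j500)^2 + 130(j500) + 4000 = -246000 + j65000
|N| = √(250² + 25000²) ≈ 25001, ∠N ≈ 89.43°
|D| = √(246000² + 65000²) ≈ 2.5444e+05, ∠D ≈ 165.20°
|G| = 25001 / 2.5444e+05 ≈ 0.098259
Gain = 20 log₁₀(0.098259) ≈ -20.15 dB
∠G = 89.43° − 165.20° = -75.77°

-20.2 dB, -75.8°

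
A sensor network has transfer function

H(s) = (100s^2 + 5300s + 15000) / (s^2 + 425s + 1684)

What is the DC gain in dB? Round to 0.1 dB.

H(0) = 15000 / 1684 ≈ 8.9074
20 log₁₀(8.9074) ≈ 19.00 dB

19.0 dB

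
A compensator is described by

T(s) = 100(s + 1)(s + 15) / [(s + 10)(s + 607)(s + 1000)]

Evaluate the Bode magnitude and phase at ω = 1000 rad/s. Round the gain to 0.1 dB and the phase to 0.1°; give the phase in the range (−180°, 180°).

-24.4 dB, -14.1°

At s = jω = j1000:
zero (s+1): 1 + j1000 → |·| = √(1²+1000²) = √1000001 ≈ 1000, ∠ = arctan(1000/1) ≈ 89.94°
zero (s+15): 15 + j1000 → |·| = √(15²+1000²) = √1000225 ≈ 1000.1, ∠ = arctan(1000/15) ≈ 89.14°
pole (s+10): 10 + j1000 → |·| = √(10²+1000²) = √1000100 ≈ 1000, ∠ = arctan(1000/10) ≈ 89.43°
pole (s+607): 607 + j1000 → |·| = √(607²+1000²) = √1368449 ≈ 1169.8, ∠ = arctan(1000/607) ≈ 58.74°
pole (s+1000): 1000 + j1000 → |·| = √(1000²+1000²) = √2000000 ≈ 1414.2, ∠ = arctan(1000/1000) ≈ 45.00°
|T| = 100 · 1.0001e+06 / 1.6543e+09 ≈ 0.060455
Gain = 20 log₁₀(0.060455) ≈ -24.37 dB
∠T = 179.08° − 193.17° = -14.09°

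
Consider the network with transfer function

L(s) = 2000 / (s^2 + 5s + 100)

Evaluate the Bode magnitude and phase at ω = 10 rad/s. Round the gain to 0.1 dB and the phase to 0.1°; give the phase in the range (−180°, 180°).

32.0 dB, -90.0°

At s = jω = j10:
quadratic: (j10)² + 5·j10 + 100 = 0 + j50 → |·| ≈ 50, ∠ ≈ 90.00°
|L| = 2000 / 50 ≈ 40
Gain = 20 log₁₀(40) ≈ 32.04 dB
∠L = 0.00° − 90.00° = -90.00°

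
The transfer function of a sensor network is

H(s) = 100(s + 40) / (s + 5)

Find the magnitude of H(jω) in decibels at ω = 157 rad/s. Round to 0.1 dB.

40.3 dB

At s = jω = j157:
zero (s+40): 40 + j157 → |·| = √(40²+157²) = √26249 ≈ 162.02, ∠ = arctan(157/40) ≈ 75.71°
pole (s+5): 5 + j157 → |·| = √(5²+157²) = √24674 ≈ 157.08, ∠ = arctan(157/5) ≈ 88.18°
|H| = 100 · 162.02 / 157.08 ≈ 103.14
Gain = 20 log₁₀(103.14) ≈ 40.27 dB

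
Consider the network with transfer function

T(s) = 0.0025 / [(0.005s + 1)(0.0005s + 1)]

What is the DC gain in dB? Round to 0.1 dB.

-52.0 dB

T(0) = 0.0025 · 1 / 1 = 0.0025
20 log₁₀(0.0025) ≈ -52.04 dB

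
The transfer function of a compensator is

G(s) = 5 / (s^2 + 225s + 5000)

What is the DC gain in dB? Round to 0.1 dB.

-60.0 dB

G(0) = 5 / 5000 = 0.001
20 log₁₀(0.001) ≈ -60.00 dB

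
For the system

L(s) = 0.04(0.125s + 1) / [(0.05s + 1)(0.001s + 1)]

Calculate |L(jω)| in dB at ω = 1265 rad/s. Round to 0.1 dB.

-24.2 dB

At ω = 1265 rad/s:
zero (1 + j1265·0.125) = 1 + j158.125 → |·| ≈ 158.13, ∠ ≈ 89.64°
pole (1 + j1265·0.05) = 1 + j63.25 → |·| ≈ 63.258, ∠ ≈ 89.09°
pole (1 + j1265·0.001) = 1 + j1.265 → |·| ≈ 1.6125, ∠ ≈ 51.67°
|L| = 0.04 · 158.13 / (63.258 · 1.6125) ≈ 0.06201
Gain = 20 log₁₀(0.06201) ≈ -24.15 dB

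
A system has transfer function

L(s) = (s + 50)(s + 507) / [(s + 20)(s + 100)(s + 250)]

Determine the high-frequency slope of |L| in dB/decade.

-20 dB/decade

Each pole contributes −20 dB/decade at high frequency; each zero contributes +20 dB/decade.
Net: 2 zero(s) − 3 pole(s) → -20 dB/decade.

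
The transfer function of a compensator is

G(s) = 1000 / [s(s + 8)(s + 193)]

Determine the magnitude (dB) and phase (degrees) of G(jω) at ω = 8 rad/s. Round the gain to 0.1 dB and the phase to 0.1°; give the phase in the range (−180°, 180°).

-24.9 dB, -137.4°

At s = jω = j8:
pole (s+8): 8 + j8 → |·| = √(8²+8²) = √128 ≈ 11.314, ∠ = arctan(8/8) ≈ 45.00°
pole (s+193): 193 + j8 → |·| = √(193²+8²) = √37313 ≈ 193.17, ∠ = arctan(8/193) ≈ 2.37°
pole at origin: |s| = 8, ∠ = 90.00° (in denominator)
|G| = 1000 / 17484 ≈ 0.057195
Gain = 20 log₁₀(0.057195) ≈ -24.85 dB
∠G = 0.00° − 137.37° = -137.37°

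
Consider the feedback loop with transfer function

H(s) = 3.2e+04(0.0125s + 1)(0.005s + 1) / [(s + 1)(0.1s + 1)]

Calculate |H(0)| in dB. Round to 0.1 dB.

90.1 dB

H(0) = 3.2e+04 · 1 / 1 = 32000
20 log₁₀(32000) ≈ 90.10 dB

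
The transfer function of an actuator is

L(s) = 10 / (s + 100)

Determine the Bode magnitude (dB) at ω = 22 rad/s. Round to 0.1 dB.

At s = jω = j22:
pole (s+100): 100 + j22 → |·| = √(100²+22²) = √10484 ≈ 102.39, ∠ = arctan(22/100) ≈ 12.41°
|L| = 10 / 102.39 ≈ 0.097666
Gain = 20 log₁₀(0.097666) ≈ -20.21 dB

-20.2 dB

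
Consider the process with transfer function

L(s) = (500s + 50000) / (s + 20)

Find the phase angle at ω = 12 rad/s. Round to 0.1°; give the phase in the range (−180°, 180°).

-24.1°

Substitute s = j12:
Numerator: 500(j12) + 50000 = 50000 + j6000
Denominator: (j12) + 20 = 20 + j12
|N| = √(50000² + 6000²) ≈ 50359, ∠N ≈ 6.84°
|D| = √(20² + 12²) ≈ 23.324, ∠D ≈ 30.96°
∠L = 6.84° − 30.96° = -24.12°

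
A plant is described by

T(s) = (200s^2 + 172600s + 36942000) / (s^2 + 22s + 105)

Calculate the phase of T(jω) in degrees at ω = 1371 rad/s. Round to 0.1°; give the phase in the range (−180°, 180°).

Substitute s = j1371:
Numerator: 200(j1371)^2 + 172600(j1371) + 36942000 = -338986200 + j236634600
Denominator: (j1371)^2 + 22(j1371) + 105 = -1879536 + j30162
|N| = √(338986200² + 236634600²) ≈ 4.1341e+08, ∠N ≈ 145.08°
|D| = √(1879536² + 30162²) ≈ 1.8798e+06, ∠D ≈ 179.08°
∠T = 145.08° − 179.08° = -34.00°

-34.0°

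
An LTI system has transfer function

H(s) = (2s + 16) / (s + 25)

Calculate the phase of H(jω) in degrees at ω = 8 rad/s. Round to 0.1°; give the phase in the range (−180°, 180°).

27.3°

Substitute s = j8:
Numerator: 2(j8) + 16 = 16 + j16
Denominator: (j8) + 25 = 25 + j8
|N| = √(16² + 16²) ≈ 22.627, ∠N ≈ 45.00°
|D| = √(25² + 8²) ≈ 26.249, ∠D ≈ 17.74°
∠H = 45.00° − 17.74° = 27.26°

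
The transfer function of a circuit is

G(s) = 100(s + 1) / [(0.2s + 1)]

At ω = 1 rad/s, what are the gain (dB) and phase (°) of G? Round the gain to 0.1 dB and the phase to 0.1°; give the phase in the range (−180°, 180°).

At ω = 1 rad/s:
zero (1 + j1·1) = 1 + j1 → |·| ≈ 1.4142, ∠ ≈ 45.00°
pole (1 + j1·0.2) = 1 + j0.2 → |·| ≈ 1.0198, ∠ ≈ 11.31°
|G| = 100 · 1.4142 / (1.0198) ≈ 138.67
Gain = 20 log₁₀(138.67) ≈ 42.84 dB
∠G = (45.00°) − (11.31°) = 33.69°

42.8 dB, 33.7°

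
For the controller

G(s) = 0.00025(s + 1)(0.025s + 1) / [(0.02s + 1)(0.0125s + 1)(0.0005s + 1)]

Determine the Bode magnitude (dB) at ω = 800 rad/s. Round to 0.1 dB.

At ω = 800 rad/s:
zero (1 + j800·1) = 1 + j800 → |·| ≈ 800, ∠ ≈ 89.93°
zero (1 + j800·0.025) = 1 + j20 → |·| ≈ 20.025, ∠ ≈ 87.14°
pole (1 + j800·0.02) = 1 + j16 → |·| ≈ 16.031, ∠ ≈ 86.42°
pole (1 + j800·0.0125) = 1 + j10 → |·| ≈ 10.05, ∠ ≈ 84.29°
pole (1 + j800·0.0005) = 1 + j0.4 → |·| ≈ 1.077, ∠ ≈ 21.80°
|G| = 0.00025 · 800 · 20.025 / (16.031 · 10.05 · 1.077) ≈ 0.023081
Gain = 20 log₁₀(0.023081) ≈ -32.73 dB

-32.7 dB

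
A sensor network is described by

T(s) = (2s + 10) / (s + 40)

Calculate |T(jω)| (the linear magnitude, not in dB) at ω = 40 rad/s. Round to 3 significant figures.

1.43

Substitute s = j40:
Numerator: 2(j40) + 10 = 10 + j80
Denominator: (j40) + 40 = 40 + j40
|N| = √(10² + 80²) ≈ 80.623, ∠N ≈ 82.87°
|D| = √(40² + 40²) ≈ 56.569, ∠D ≈ 45.00°
|T| = 80.623 / 56.569 ≈ 1.4252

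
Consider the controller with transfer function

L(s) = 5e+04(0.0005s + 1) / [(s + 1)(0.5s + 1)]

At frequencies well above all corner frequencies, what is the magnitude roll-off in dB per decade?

-20 dB/decade

Each pole contributes −20 dB/decade at high frequency; each zero contributes +20 dB/decade.
Net: 1 zero(s) − 2 pole(s) → -20 dB/decade.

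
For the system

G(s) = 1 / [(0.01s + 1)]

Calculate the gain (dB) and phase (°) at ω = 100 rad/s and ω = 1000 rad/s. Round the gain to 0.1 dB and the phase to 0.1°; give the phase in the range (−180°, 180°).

ω = 100: -3.0 dB, -45.0°; ω = 1000: -20.0 dB, -84.3°

At ω = 100 rad/s:
pole (1 + j100·0.01) = 1 + j1 → |·| ≈ 1.4142, ∠ ≈ 45.00°
|G| = 1 · 1 / (1.4142) ≈ 0.70711
Gain = 20 log₁₀(0.70711) ≈ -3.01 dB
∠G = (0°) − (45.00°) = -45.00°

At ω = 1000 rad/s:
pole (1 + j1000·0.01) = 1 + j10 → |·| ≈ 10.05, ∠ ≈ 84.29°
|G| = 1 · 1 / (10.05) ≈ 0.099502
Gain = 20 log₁₀(0.099502) ≈ -20.04 dB
∠G = (0°) − (84.29°) = -84.29°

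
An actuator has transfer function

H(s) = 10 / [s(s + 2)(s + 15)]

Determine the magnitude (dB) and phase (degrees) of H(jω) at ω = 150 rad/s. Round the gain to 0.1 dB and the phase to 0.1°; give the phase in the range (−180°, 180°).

At s = jω = j150:
pole (s+2): 2 + j150 → |·| = √(2²+150²) = √22504 ≈ 150.01, ∠ = arctan(150/2) ≈ 89.24°
pole (s+15): 15 + j150 → |·| = √(15²+150²) = √22725 ≈ 150.75, ∠ = arctan(150/15) ≈ 84.29°
pole at origin: |s| = 150, ∠ = 90.00° (in denominator)
|H| = 10 / 3.3921e+06 ≈ 2.948e-06
Gain = 20 log₁₀(2.948e-06) ≈ -110.61 dB
∠H = 0.00° − 263.53° = -263.53° ≡ 96.47° (principal value)

-110.6 dB, 96.5°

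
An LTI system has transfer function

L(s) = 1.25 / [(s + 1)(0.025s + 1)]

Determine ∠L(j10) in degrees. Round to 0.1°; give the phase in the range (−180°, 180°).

-98.3°

At ω = 10 rad/s:
pole (1 + j10·1) = 1 + j10 → |·| ≈ 10.05, ∠ ≈ 84.29°
pole (1 + j10·0.025) = 1 + j0.25 → |·| ≈ 1.0308, ∠ ≈ 14.04°
∠L = (0°) − (84.29° + 14.04°) = -98.33°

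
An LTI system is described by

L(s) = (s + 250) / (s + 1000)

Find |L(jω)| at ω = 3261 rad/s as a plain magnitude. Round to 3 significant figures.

Substitute s = j3261:
Numerator: (j3261) + 250 = 250 + j3261
Denominator: (j3261) + 1000 = 1000 + j3261
|N| = √(250² + 3261²) ≈ 3270.6, ∠N ≈ 85.62°
|D| = √(1000² + 3261²) ≈ 3410.9, ∠D ≈ 72.95°
|L| = 3270.6 / 3410.9 ≈ 0.95887

0.959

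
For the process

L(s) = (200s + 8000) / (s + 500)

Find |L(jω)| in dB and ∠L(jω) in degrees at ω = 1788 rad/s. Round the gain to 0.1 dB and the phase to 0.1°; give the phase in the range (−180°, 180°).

45.7 dB, 14.3°

Substitute s = j1788:
Numerator: 200(j1788) + 8000 = 8000 + j357600
Denominator: (j1788) + 500 = 500 + j1788
|N| = √(8000² + 357600²) ≈ 3.5769e+05, ∠N ≈ 88.72°
|D| = √(500² + 1788²) ≈ 1856.6, ∠D ≈ 74.38°
|L| = 3.5769e+05 / 1856.6 ≈ 192.66
Gain = 20 log₁₀(192.66) ≈ 45.70 dB
∠L = 88.72° − 74.38° = 14.34°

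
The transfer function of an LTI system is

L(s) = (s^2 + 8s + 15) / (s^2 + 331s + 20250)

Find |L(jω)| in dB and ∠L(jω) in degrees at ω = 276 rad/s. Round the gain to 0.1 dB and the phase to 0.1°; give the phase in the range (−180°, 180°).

-3.0 dB, 56.9°

Substitute s = j276:
Numerator: (j276)^2 + 8(j276) + 15 = -76161 + j2208
Denominator: (j276)^2 + 331(j276) + 20250 = -55926 + j91356
|N| = √(76161² + 2208²) ≈ 76193, ∠N ≈ 178.34°
|D| = √(55926² + 91356²) ≈ 1.0712e+05, ∠D ≈ 121.47°
|L| = 76193 / 1.0712e+05 ≈ 0.71129
Gain = 20 log₁₀(0.71129) ≈ -2.96 dB
∠L = 178.34° − 121.47° = 56.87°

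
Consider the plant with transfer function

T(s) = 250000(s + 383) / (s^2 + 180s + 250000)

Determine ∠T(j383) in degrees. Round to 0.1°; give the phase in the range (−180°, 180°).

11.3°

At s = jω = j383:
zero (s+383): 383 + j383 → |·| = √(383²+383²) = √293378 ≈ 541.64, ∠ = arctan(383/383) ≈ 45.00°
quadratic: (j383)² + 180·j383 + 250000 = 103311 + j68940 → |·| ≈ 1.242e+05, ∠ ≈ 33.72°
∠T = 45.00° − 33.72° = 11.28°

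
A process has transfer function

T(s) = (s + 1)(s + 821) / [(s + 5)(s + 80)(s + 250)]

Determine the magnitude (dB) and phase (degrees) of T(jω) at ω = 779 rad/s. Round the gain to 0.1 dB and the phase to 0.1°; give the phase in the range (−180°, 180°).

-55.1 dB, -112.6°

At s = jω = j779:
zero (s+1): 1 + j779 → |·| = √(1²+779²) = √606842 ≈ 779, ∠ = arctan(779/1) ≈ 89.93°
zero (s+821): 821 + j779 → |·| = √(821²+779²) = √1280882 ≈ 1131.8, ∠ = arctan(779/821) ≈ 43.50°
pole (s+5): 5 + j779 → |·| = √(5²+779²) = √606866 ≈ 779.02, ∠ = arctan(779/5) ≈ 89.63°
pole (s+80): 80 + j779 → |·| = √(80²+779²) = √613241 ≈ 783.1, ∠ = arctan(779/80) ≈ 84.14°
pole (s+250): 250 + j779 → |·| = √(250²+779²) = √669341 ≈ 818.13, ∠ = arctan(779/250) ≈ 72.21°
|T| = 1 · 8.8167e+05 / 4.991e+08 ≈ 0.0017665
Gain = 20 log₁₀(0.0017665) ≈ -55.06 dB
∠T = 133.43° − 245.98° = -112.55°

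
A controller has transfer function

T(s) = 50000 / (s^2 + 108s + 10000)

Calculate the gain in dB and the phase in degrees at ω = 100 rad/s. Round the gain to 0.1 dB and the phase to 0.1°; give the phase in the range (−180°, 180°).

At s = jω = j100:
quadratic: (j100)² + 108·j100 + 10000 = 0 + j10800 → |·| ≈ 10800, ∠ ≈ 90.00°
|T| = 50000 / 10800 ≈ 4.6296
Gain = 20 log₁₀(4.6296) ≈ 13.31 dB
∠T = 0.00° − 90.00° = -90.00°

13.3 dB, -90.0°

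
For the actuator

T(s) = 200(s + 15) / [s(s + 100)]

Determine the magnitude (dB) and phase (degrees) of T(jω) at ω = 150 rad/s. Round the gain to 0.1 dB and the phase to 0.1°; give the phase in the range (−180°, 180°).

0.9 dB, -62.0°

At s = jω = j150:
zero (s+15): 15 + j150 → |·| = √(15²+150²) = √22725 ≈ 150.75, ∠ = arctan(150/15) ≈ 84.29°
pole (s+100): 100 + j150 → |·| = √(100²+150²) = √32500 ≈ 180.28, ∠ = arctan(150/100) ≈ 56.31°
pole at origin: |s| = 150, ∠ = 90.00° (in denominator)
|T| = 200 · 150.75 / 27042 ≈ 1.1149
Gain = 20 log₁₀(1.1149) ≈ 0.94 dB
∠T = 84.29° − 146.31° = -62.02°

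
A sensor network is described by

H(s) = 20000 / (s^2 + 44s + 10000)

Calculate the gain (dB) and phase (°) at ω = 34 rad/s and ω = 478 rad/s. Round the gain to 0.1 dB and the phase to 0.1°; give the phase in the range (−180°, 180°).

At s = jω = j34:
quadratic: (j34)² + 44·j34 + 10000 = 8844 + j1496 → |·| ≈ 8969.6, ∠ ≈ 9.60°
|H| = 20000 / 8969.6 ≈ 2.2298
Gain = 20 log₁₀(2.2298) ≈ 6.97 dB
∠H = 0.00° − 9.60° = -9.60°

At s = jω = j478:
quadratic: (j478)² + 44·j478 + 10000 = -218484 + j21032 → |·| ≈ 2.1949e+05, ∠ ≈ 174.50°
|H| = 20000 / 2.1949e+05 ≈ 0.09112
Gain = 20 log₁₀(0.09112) ≈ -20.81 dB
∠H = 0.00° − 174.50° = -174.50°

ω = 34: 7.0 dB, -9.6°; ω = 478: -20.8 dB, -174.5°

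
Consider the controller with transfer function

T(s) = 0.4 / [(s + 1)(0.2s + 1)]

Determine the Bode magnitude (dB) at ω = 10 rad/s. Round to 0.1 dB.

-35.0 dB

At ω = 10 rad/s:
pole (1 + j10·1) = 1 + j10 → |·| ≈ 10.05, ∠ ≈ 84.29°
pole (1 + j10·0.2) = 1 + j2 → |·| ≈ 2.2361, ∠ ≈ 63.43°
|T| = 0.4 · 1 / (10.05 · 2.2361) ≈ 0.017799
Gain = 20 log₁₀(0.017799) ≈ -34.99 dB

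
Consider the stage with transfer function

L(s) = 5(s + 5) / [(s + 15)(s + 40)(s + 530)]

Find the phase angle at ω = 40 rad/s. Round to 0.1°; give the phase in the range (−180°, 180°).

At s = jω = j40:
zero (s+5): 5 + j40 → |·| = √(5²+40²) = √1625 ≈ 40.311, ∠ = arctan(40/5) ≈ 82.87°
pole (s+15): 15 + j40 → |·| = √(15²+40²) = √1825 ≈ 42.72, ∠ = arctan(40/15) ≈ 69.44°
pole (s+40): 40 + j40 → |·| = √(40²+40²) = √3200 ≈ 56.569, ∠ = arctan(40/40) ≈ 45.00°
pole (s+530): 530 + j40 → |·| = √(530²+40²) = √282500 ≈ 531.51, ∠ = arctan(40/530) ≈ 4.32°
∠L = 82.87° − 118.76° = -35.89°

-35.9°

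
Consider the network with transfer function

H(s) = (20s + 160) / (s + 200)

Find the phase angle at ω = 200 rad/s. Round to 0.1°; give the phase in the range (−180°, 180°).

42.7°

Substitute s = j200:
Numerator: 20(j200) + 160 = 160 + j4000
Denominator: (j200) + 200 = 200 + j200
|N| = √(160² + 4000²) ≈ 4003.2, ∠N ≈ 87.71°
|D| = √(200² + 200²) ≈ 282.84, ∠D ≈ 45.00°
∠H = 87.71° − 45.00° = 42.71°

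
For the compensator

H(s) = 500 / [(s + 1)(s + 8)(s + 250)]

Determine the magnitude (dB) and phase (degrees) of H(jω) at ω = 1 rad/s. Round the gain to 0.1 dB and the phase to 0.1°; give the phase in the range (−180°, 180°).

-15.1 dB, -52.4°

At s = jω = j1:
pole (s+1): 1 + j1 → |·| = √(1²+1²) = √2 ≈ 1.4142, ∠ = arctan(1/1) ≈ 45.00°
pole (s+8): 8 + j1 → |·| = √(8²+1²) = √65 ≈ 8.0623, ∠ = arctan(1/8) ≈ 7.13°
pole (s+250): 250 + j1 → |·| = √(250²+1²) = √62501 ≈ 250, ∠ = arctan(1/250) ≈ 0.23°
|H| = 500 / 2850.4 ≈ 0.17541
Gain = 20 log₁₀(0.17541) ≈ -15.12 dB
∠H = 0.00° − 52.36° = -52.36°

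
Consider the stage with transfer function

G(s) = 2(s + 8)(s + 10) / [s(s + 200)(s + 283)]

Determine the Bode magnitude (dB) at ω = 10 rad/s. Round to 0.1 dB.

-63.9 dB

At s = jω = j10:
zero (s+8): 8 + j10 → |·| = √(8²+10²) = √164 ≈ 12.806, ∠ = arctan(10/8) ≈ 51.34°
zero (s+10): 10 + j10 → |·| = √(10²+10²) = √200 ≈ 14.142, ∠ = arctan(10/10) ≈ 45.00°
pole (s+200): 200 + j10 → |·| = √(200²+10²) = √40100 ≈ 200.25, ∠ = arctan(10/200) ≈ 2.86°
pole (s+283): 283 + j10 → |·| = √(283²+10²) = √80189 ≈ 283.18, ∠ = arctan(10/283) ≈ 2.02°
pole at origin: |s| = 10, ∠ = 90.00° (in denominator)
|G| = 2 · 181.1 / 5.6707e+05 ≈ 0.00063872
Gain = 20 log₁₀(0.00063872) ≈ -63.89 dB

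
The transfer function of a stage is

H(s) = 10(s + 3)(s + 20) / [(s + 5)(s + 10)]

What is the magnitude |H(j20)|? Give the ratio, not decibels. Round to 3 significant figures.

12.4

At s = jω = j20:
zero (s+3): 3 + j20 → |·| = √(3²+20²) = √409 ≈ 20.224, ∠ = arctan(20/3) ≈ 81.47°
zero (s+20): 20 + j20 → |·| = √(20²+20²) = √800 ≈ 28.284, ∠ = arctan(20/20) ≈ 45.00°
pole (s+5): 5 + j20 → |·| = √(5²+20²) = √425 ≈ 20.616, ∠ = arctan(20/5) ≈ 75.96°
pole (s+10): 10 + j20 → |·| = √(10²+20²) = √500 ≈ 22.361, ∠ = arctan(20/10) ≈ 63.43°
|H| = 10 · 572.02 / 460.99 ≈ 12.409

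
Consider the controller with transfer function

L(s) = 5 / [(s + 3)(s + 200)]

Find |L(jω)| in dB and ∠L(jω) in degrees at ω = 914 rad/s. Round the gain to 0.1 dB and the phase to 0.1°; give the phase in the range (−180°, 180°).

At s = jω = j914:
pole (s+3): 3 + j914 → |·| = √(3²+914²) = √835405 ≈ 914, ∠ = arctan(914/3) ≈ 89.81°
pole (s+200): 200 + j914 → |·| = √(200²+914²) = √875396 ≈ 935.63, ∠ = arctan(914/200) ≈ 77.66°
|L| = 5 / 8.5517e+05 ≈ 5.8468e-06
Gain = 20 log₁₀(5.8468e-06) ≈ -104.66 dB
∠L = 0.00° − 167.47° = -167.47°

-104.7 dB, -167.5°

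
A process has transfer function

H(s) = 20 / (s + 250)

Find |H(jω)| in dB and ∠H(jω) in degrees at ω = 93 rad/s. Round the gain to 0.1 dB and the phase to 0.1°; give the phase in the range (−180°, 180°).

At s = jω = j93:
pole (s+250): 250 + j93 → |·| = √(250²+93²) = √71149 ≈ 266.74, ∠ = arctan(93/250) ≈ 20.41°
|H| = 20 / 266.74 ≈ 0.074979
Gain = 20 log₁₀(0.074979) ≈ -22.50 dB
∠H = 0.00° − 20.41° = -20.41°

-22.5 dB, -20.4°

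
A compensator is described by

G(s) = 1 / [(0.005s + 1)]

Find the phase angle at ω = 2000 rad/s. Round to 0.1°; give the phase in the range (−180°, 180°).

-84.3°

At ω = 2000 rad/s:
pole (1 + j2000·0.005) = 1 + j10 → |·| ≈ 10.05, ∠ ≈ 84.29°
∠G = (0°) − (84.29°) = -84.29°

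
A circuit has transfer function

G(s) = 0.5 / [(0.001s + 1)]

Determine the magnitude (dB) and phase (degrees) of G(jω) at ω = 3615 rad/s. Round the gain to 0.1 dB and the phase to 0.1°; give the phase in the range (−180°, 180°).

-17.5 dB, -74.5°

At ω = 3615 rad/s:
pole (1 + j3615·0.001) = 1 + j3.615 → |·| ≈ 3.7508, ∠ ≈ 74.54°
|G| = 0.5 · 1 / (3.7508) ≈ 0.1333
Gain = 20 log₁₀(0.1333) ≈ -17.50 dB
∠G = (0°) − (74.54°) = -74.54°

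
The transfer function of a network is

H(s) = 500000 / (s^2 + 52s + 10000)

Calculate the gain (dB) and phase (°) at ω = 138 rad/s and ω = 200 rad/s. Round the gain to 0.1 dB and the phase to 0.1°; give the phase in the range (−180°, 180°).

ω = 138: 32.7 dB, -141.6°; ω = 200: 23.9 dB, -160.9°

At s = jω = j138:
quadratic: (j138)² + 52·j138 + 10000 = -9044 + j7176 → |·| ≈ 11545, ∠ ≈ 141.57°
|H| = 500000 / 11545 ≈ 43.309
Gain = 20 log₁₀(43.309) ≈ 32.73 dB
∠H = 0.00° − 141.57° = -141.57°

At s = jω = j200:
quadratic: (j200)² + 52·j200 + 10000 = -30000 + j10400 → |·| ≈ 31752, ∠ ≈ 160.88°
|H| = 500000 / 31752 ≈ 15.747
Gain = 20 log₁₀(15.747) ≈ 23.94 dB
∠H = 0.00° − 160.88° = -160.88°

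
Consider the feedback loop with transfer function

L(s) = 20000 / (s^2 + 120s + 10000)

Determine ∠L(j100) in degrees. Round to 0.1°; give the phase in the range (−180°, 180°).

-90.0°

At s = jω = j100:
quadratic: (j100)² + 120·j100 + 10000 = 0 + j12000 → |·| ≈ 12000, ∠ ≈ 90.00°
∠L = 0.00° − 90.00° = -90.00°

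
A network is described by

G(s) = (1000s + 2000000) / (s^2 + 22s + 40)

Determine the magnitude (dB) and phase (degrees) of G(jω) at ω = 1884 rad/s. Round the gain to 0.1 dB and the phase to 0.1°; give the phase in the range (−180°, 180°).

Substitute s = j1884:
Numerator: 1000(j1884) + 2000000 = 2000000 + j1884000
Denominator: (j1884)^2 + 22(j1884) + 40 = -3549416 + j41448
|N| = √(2000000² + 1884000²) ≈ 2.7476e+06, ∠N ≈ 43.29°
|D| = √(3549416² + 41448²) ≈ 3.5497e+06, ∠D ≈ 179.33°
|G| = 2.7476e+06 / 3.5497e+06 ≈ 0.77404
Gain = 20 log₁₀(0.77404) ≈ -2.22 dB
∠G = 43.29° − 179.33° = -136.04°

-2.2 dB, -136.0°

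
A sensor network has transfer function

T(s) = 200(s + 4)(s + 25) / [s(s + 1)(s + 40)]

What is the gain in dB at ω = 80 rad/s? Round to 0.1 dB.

At s = jω = j80:
zero (s+4): 4 + j80 → |·| = √(4²+80²) = √6416 ≈ 80.1, ∠ = arctan(80/4) ≈ 87.14°
zero (s+25): 25 + j80 → |·| = √(25²+80²) = √7025 ≈ 83.815, ∠ = arctan(80/25) ≈ 72.65°
pole (s+1): 1 + j80 → |·| = √(1²+80²) = √6401 ≈ 80.006, ∠ = arctan(80/1) ≈ 89.28°
pole (s+40): 40 + j80 → |·| = √(40²+80²) = √8000 ≈ 89.443, ∠ = arctan(80/40) ≈ 63.43°
pole at origin: |s| = 80, ∠ = 90.00° (in denominator)
|T| = 200 · 6713.6 / 5.7248e+05 ≈ 2.3454
Gain = 20 log₁₀(2.3454) ≈ 7.40 dB

7.4 dB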